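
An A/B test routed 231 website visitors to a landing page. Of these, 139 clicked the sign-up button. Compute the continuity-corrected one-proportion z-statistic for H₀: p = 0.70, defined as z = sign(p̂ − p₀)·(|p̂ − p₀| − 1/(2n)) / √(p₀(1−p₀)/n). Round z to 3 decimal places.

Sample proportion p̂ = 139/231 = 0.60173. p̂ − p₀ = -0.098268.
Continuity correction 1/(2n) = 1/462 = 0.002165.
Corrected numerator: |-0.098268| − 0.002165 = 0.096103.
Null standard error: √(0.70·0.30/231) = √0.000909091 = 0.030151.
z = (−)0.096103/0.030151 = -3.187.

z = -3.187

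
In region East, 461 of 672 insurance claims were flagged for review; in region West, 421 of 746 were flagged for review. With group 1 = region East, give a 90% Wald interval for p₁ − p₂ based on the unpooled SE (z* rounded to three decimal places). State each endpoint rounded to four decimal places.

(0.0797, 0.1636)

p̂₁ = 0.68601, p̂₂ = 0.56434, so the observed difference is 0.12167.
SE = √(0.000320535 + 0.000329571) = √0.000650106 = 0.025497.
The 90% critical value is z* = 1.645. Margin of error = 0.04194.
So the interval runs from 0.0797 to 0.1636.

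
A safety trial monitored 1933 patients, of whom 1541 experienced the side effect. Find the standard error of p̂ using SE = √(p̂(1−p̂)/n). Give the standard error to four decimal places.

SE = 0.0091

p̂ = 1541/1933 = 0.79721.
p̂(1−p̂) = 0.79721·0.20279 = 0.161666.
Dividing by n and taking the root: √0.000083635 = 0.0091.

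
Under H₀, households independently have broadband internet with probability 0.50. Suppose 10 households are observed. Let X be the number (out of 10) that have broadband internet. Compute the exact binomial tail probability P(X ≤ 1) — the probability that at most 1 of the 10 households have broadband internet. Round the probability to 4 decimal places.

P = 0.0107

X ~ Binomial(n=10, p=0.50).
P(X ≤ 1) = C(10,0)·0.50^0·0.50^10 + C(10,1)·0.50^1·0.50^9.
= 0.000977 + 0.009766 = 0.0107.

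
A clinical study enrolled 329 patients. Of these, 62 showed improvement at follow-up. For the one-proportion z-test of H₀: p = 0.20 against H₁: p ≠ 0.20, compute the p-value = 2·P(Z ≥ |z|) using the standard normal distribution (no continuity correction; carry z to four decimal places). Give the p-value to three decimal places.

p-value = 0.600

The sample proportion is 62/329 = 0.18845.
Under H₀, SE = √(p₀(1−p₀)/n) = √(0.20·0.80/329) = √0.000486322 = 0.022053.
Test statistic (full precision, shown to 4 dp): z = (62/329 − 0.20)/SE₀ ≈ -0.5238.
From the standard normal, 2·P(Z ≥ |z|) = 0.600.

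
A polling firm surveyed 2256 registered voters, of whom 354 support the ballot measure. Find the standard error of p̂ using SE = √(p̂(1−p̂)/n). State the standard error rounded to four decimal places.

The sample proportion is 354/2256 = 0.15691.
p̂(1−p̂) = 0.132289.
SE = √(0.132289/2256) = 0.0077.

SE = 0.0077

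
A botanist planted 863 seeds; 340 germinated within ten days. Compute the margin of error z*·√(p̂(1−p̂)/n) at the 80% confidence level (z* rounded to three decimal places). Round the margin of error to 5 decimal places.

ME = 0.02132

Sample proportion p̂ = 340/863 = 0.39397.
SE = √(p̂(1−p̂)/n) = √(0.238759/863) = 0.016633.
z* = 1.282 at the 80% level.
So ME = 0.02132.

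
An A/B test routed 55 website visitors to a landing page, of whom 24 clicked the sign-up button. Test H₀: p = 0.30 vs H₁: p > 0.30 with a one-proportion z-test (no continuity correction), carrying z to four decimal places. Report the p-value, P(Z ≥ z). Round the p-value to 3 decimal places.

p-value = 0.014

The sample proportion is 24/55 = 0.43636.
Null standard error: √(0.30·0.70/55) = √0.003818182 = 0.061791.
Test statistic (full precision, shown to 4 dp): z = (24/55 − 0.30)/SE₀ ≈ 2.2068.
From the standard normal, P(Z ≥ z) = 0.014.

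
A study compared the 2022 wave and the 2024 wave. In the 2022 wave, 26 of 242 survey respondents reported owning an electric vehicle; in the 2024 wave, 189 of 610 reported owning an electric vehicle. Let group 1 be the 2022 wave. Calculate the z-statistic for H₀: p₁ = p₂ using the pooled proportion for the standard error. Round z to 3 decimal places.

z = -6.134

Sample proportions: p̂₁ = 26/242 = 0.10744 and p̂₂ = 189/610 = 0.30984.
Pooled p̂ = (26+189)/(242+610) = 215/852 = 0.25235.
SE = √[p̂(1−p̂)(1/n₁+1/n₂)] = √[0.25235·0.74765·(1/242+1/610)] ≈ 0.032999.
z = -0.20240/0.032999 = -6.134.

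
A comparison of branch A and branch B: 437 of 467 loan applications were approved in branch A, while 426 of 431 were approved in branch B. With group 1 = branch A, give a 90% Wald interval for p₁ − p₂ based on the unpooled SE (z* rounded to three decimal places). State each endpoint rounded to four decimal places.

(-0.0731, -0.0321)

p̂₁ = 437/467 = 0.93576, p̂₂ = 426/431 = 0.98840; p̂₁ − p̂₂ = -0.05264.
Unpooled SE = √(p̂₁(1−p̂₁)/n₁ + p̂₂(1−p̂₂)/n₂) = √(0.000128722 + 0.000026604) = 0.012463.
The 90% critical value is z* = 1.645. Margin of error = 0.02050.
CI: -0.05264 ± 0.02050 = (-0.0731, -0.0321).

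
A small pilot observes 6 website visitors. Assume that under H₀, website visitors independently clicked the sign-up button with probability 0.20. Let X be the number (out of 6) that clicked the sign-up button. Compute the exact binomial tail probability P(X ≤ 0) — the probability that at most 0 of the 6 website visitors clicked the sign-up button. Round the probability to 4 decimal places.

X ~ Binomial(n=6, p=0.20).
P(X ≤ 0) = C(6,0)·0.20^0·0.80^6.
= 0.262144 = 0.2621.

P = 0.2621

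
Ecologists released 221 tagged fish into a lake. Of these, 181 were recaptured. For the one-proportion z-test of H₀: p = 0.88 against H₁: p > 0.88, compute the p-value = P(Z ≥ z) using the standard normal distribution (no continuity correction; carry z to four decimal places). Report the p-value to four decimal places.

p̂ = 181/221 = 0.81900.
SE₀ = √(0.88·0.12/221) = 0.021859.
Test statistic (full precision, shown to 4 dp): z = (181/221 − 0.88)/SE₀ ≈ -2.7904.
p-value = P(Z ≥ z) with z = -2.7904 → 0.9974.

p-value = 0.9974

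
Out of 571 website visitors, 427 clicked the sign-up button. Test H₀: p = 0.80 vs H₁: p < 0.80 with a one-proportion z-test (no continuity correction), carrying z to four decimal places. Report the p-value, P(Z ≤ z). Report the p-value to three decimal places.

p-value = 0.001

p̂ = 427/571 = 0.74781.
SE₀ = √(0.80·0.20/571) = 0.016739.
z = (p̂ − p₀)/SE = (427/571 − 0.80)/0.016739 ≈ -3.1177.
From the standard normal, P(Z ≤ z) = 0.001.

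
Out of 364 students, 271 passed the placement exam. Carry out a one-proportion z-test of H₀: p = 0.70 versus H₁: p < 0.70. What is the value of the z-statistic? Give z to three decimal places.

z = 1.853

p̂ = 271/364 = 0.74451.
SE₀ = √(0.70·0.30/364) = 0.024019.
z = (p̂ − p₀)/SE = (0.74451 − 0.70)/0.024019 = 1.853.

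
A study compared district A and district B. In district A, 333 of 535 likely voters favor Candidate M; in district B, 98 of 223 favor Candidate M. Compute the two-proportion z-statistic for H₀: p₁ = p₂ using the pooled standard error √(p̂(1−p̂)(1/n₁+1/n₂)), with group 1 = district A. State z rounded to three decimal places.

z = 4.635

p̂₁ = 333/535 = 0.62243, p̂₂ = 98/223 = 0.43946.
Pooling: p̂ = 431/758 = 0.56860.
Pooled SE = √[0.2452938·0.00635346] ≈ 0.039477.
z = 0.18297/0.039477 = 4.635.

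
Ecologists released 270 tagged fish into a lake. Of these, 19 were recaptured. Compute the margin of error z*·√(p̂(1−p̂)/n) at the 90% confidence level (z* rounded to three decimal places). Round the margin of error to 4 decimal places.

With x = 19 successes in n = 270, p̂ = 0.07037.
SE(p̂) = √(0.07037·0.92963/270) = 0.015566.
The 90% critical value is z* = 1.645.
ME = 1.645·0.015566 = 0.0256.

ME = 0.0256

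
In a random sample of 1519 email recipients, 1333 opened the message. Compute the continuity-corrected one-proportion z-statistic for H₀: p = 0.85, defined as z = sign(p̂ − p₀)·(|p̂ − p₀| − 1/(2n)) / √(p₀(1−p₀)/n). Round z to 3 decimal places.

With x = 1333 successes in n = 1519, p̂ = 0.87755. p̂ − p₀ = 0.027551.
Continuity correction 1/(2n) = 1/3038 = 0.000329.
Corrected numerator: |0.027551| − 0.000329 = 0.027222.
Null standard error: √(0.85·0.15/1519) = √0.000083937 = 0.009162.
z = +0.027222/0.009162 = 2.971.

z = 2.971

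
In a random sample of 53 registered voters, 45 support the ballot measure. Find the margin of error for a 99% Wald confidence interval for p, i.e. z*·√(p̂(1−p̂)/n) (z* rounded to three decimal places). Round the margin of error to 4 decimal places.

With x = 45 successes in n = 53, p̂ = 0.84906.
Standard error of p̂: √(0.128159/53) = √0.002418104 = 0.049174.
z* = 2.576 at the 99% level.
ME = 2.576·0.049174 = 0.1267.

ME = 0.1267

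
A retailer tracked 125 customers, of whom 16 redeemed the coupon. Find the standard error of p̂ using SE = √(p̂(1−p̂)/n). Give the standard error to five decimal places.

SE = 0.02988

With x = 16 successes in n = 125, p̂ = 0.12800.
p̂(1−p̂) = 0.111616.
Dividing by n and taking the root: √0.000892928 = 0.02988.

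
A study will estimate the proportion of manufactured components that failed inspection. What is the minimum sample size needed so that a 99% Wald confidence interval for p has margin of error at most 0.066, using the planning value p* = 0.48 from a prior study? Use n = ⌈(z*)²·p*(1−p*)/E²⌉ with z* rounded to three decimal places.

z* = 2.576 at the 99% level.
p*(1−p*) = 0.48·0.52 = 0.2496.
(z*)²·p*(1−p*)/E² = 6.635776·0.2496/0.004356 = 380.232.
Rounding up, n = 381.

n = 381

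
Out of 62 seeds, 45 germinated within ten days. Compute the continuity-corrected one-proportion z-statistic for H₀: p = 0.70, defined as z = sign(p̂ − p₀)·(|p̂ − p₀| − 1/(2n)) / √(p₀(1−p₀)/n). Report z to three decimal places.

z = 0.305

p̂ = 45/62 = 0.72581. p̂ − p₀ = 0.025806.
Continuity correction 1/(2n) = 1/124 = 0.008065.
Corrected numerator: |0.025806| − 0.008065 = 0.017741.
Under H₀, SE = √(p₀(1−p₀)/n) = √(0.70·0.30/62) = √0.003387097 = 0.058199.
z = (+)0.017741/0.058199 = 0.305.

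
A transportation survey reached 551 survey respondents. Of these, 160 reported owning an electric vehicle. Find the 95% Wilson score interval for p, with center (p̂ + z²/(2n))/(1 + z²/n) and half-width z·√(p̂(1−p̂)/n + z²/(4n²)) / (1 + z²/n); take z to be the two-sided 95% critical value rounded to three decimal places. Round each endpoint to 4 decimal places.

(0.2540, 0.3296)

Here p̂ = 160/551 = 0.29038 and z = 1.960 (z² = 3.841600).
1 + z²/n = 1.006972.
Adjusted center: (0.29038 + z²/(2n))/1.006972 = 0.29183.
Radicand: p̂(1−p̂)/n + z²/(4n²) = 0.000373974 + 0.000003163 = 0.000377137.
Half-width = z·√(radicand)/denom = 1.960·0.019420/1.006972 = 0.03780.
CI: 0.29183 ± 0.03780 = (0.2540, 0.3296).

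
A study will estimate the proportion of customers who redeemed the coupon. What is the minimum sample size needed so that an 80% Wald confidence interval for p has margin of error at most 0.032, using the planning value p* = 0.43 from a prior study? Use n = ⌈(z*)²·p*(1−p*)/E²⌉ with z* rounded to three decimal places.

n = 394

z* = 1.282 at the 80% level.
p*(1−p*) = 0.43·0.57 = 0.2451.
(z*)²·p*(1−p*)/E² = 1.643524·0.2451/0.001024 = 393.386.
⌈393.386⌉ = 394.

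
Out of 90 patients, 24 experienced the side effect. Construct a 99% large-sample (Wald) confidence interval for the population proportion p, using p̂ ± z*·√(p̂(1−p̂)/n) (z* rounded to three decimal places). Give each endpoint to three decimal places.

(0.147, 0.387)

The sample proportion is 24/90 = 0.26667.
SE = √(p̂(1−p̂)/n) = √(0.195556/90) = 0.046614.
z* = 2.576 at the 99% level.
Margin of error: 2.576 × 0.046614 = 0.12008.
CI: 0.26667 ± 0.12008 = (0.147, 0.387).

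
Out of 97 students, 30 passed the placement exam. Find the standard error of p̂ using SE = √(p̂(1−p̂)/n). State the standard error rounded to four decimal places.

p̂ = 30/97 = 0.30928.
p̂(1−p̂) = 0.30928·0.69072 = 0.213626.
SE = √(0.213626/97) = √0.002202330 = 0.0469.

SE = 0.0469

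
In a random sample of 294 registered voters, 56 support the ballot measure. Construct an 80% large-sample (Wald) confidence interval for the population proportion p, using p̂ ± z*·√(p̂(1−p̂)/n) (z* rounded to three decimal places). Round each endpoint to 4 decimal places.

With x = 56 successes in n = 294, p̂ = 0.19048.
SE = √(p̂(1−p̂)/n) = √(0.154195/294) = 0.022901.
The 80% critical value is z* = 1.282.
Margin = 1.282·0.022901 = 0.02936.
Interval: 0.19048 ± 0.02936 → (0.1611, 0.2198).

(0.1611, 0.2198)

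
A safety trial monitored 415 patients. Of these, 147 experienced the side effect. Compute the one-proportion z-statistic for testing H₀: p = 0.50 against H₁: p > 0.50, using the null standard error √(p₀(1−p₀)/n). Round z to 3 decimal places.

The sample proportion is 147/415 = 0.35422.
Under H₀, SE = √(p₀(1−p₀)/n) = √(0.50·0.50/415) = √0.000602410 = 0.024544.
Test statistic: z = -0.14578/0.024544 = -5.940.

z = -5.940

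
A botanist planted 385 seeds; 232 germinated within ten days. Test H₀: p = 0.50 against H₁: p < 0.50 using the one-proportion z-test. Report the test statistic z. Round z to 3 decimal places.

z = 4.026

With x = 232 successes in n = 385, p̂ = 0.60260.
Null standard error: √(0.50·0.50/385) = √0.000649351 = 0.025482.
z = (p̂ − p₀)/SE = (0.60260 − 0.50)/0.025482 = 4.026.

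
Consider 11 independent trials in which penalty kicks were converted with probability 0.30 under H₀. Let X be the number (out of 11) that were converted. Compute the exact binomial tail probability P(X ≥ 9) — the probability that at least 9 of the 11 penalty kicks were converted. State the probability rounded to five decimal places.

P = 0.00058

X ~ Binomial(n=11, p=0.30).
P(X ≥ 9) = C(11,9)·0.30^9·0.70^2 + C(11,10)·0.30^10·0.70^1 + C(11,11)·0.30^11·0.70^0.
= 0.000530 + 0.000045 + 0.000002 = 0.00058.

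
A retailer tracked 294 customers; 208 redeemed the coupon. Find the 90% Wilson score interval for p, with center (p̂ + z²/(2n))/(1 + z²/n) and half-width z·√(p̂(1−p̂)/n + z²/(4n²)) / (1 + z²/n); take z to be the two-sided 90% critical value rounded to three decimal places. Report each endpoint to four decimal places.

Here p̂ = 208/294 = 0.70748 and z = 1.645 (z² = 2.706025).
1 + z²/n = 1.009204.
Center = (0.70748 + 0.004602)/1.009204 = 0.70559.
Radicand: p̂(1−p̂)/n + z²/(4n²) = 0.000703914 + 0.000007827 = 0.000711741.
Half-width = 1.645·√0.000711741/1.009204 = 0.04349.
Interval: 0.70559 ± 0.04349 → (0.6621, 0.7491).

(0.6621, 0.7491)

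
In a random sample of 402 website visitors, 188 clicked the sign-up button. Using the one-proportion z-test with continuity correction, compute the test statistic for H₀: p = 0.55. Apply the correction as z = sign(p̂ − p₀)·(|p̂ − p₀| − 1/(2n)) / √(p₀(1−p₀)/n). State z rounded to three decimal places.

The sample proportion is 188/402 = 0.46766. p̂ − p₀ = -0.082338.
1/(2n) = 0.001244.
Corrected numerator: |-0.082338| − 0.001244 = 0.081094.
Under H₀, SE = √(p₀(1−p₀)/n) = √(0.55·0.45/402) = √0.000615672 = 0.024813.
z = −0.081094/0.024813 = -3.268.

z = -3.268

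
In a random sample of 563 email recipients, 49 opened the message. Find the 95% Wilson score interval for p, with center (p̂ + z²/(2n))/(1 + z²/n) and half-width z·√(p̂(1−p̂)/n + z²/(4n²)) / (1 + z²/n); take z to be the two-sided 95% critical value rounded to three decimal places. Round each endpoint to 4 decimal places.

p̂ = 49/563 = 0.08703; z = 1.960, so z² = 3.841600.
1 + z²/n = 1.006823.
Center = (0.08703 + 0.003412)/1.006823 = 0.08983.
Radicand: p̂(1−p̂)/n + z²/(4n²) = 0.000141135 + 0.000003030 = 0.000144165.
Half-width = 1.960·√0.000144165/1.006823 = 0.02337.
So the interval runs from 0.0665 to 0.1132.

(0.0665, 0.1132)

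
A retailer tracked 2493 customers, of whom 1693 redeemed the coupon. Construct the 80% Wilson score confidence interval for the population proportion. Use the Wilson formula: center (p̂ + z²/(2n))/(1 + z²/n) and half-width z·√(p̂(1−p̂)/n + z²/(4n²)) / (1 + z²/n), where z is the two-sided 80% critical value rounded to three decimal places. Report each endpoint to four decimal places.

Here p̂ = 1693/2493 = 0.67910 and z = 1.282 (z² = 1.643524).
Denominator 1 + z²/n = 1 + 1.643524/2493 = 1.000659.
Adjusted center: (0.67910 + z²/(2n))/1.000659 = 0.67898.
Radicand: p̂(1−p̂)/n + z²/(4n²) = 0.000087414 + 0.000000066 = 0.000087480.
Half-width = 1.282·√0.000087480/1.000659 = 0.01198.
So the interval runs from 0.6670 to 0.6910.

(0.6670, 0.6910)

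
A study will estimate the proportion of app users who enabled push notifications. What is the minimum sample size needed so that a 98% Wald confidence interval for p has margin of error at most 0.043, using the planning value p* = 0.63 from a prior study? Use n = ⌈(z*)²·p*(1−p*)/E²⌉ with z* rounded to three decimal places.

n = 683

For 98% confidence, z* = 2.326.
p*(1−p*) = 0.63·0.37 = 0.2331.
(z*)²·p*(1−p*)/E² = 5.410276·0.2331/0.001849 = 682.063.
⌈682.063⌉ = 683.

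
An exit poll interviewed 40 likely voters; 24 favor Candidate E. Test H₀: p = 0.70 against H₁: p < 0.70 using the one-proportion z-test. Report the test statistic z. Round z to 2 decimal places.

z = -1.38

p̂ = 24/40 = 0.60000.
Null standard error: √(0.70·0.30/40) = √0.005250000 = 0.072457.
z = (p̂ − p₀)/SE = (0.60000 − 0.70)/0.072457 = -1.38.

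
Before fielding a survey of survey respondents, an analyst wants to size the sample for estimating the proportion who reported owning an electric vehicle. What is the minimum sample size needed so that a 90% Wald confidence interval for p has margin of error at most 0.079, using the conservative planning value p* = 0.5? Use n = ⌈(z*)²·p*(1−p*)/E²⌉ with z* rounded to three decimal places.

z* = 1.645 at the 90% level.
p*(1−p*) = 0.50·0.50 = 0.2500.
Required n before rounding: 2.706025 × 0.2500 / 0.079² = 108.397.
⌈108.397⌉ = 109.

n = 109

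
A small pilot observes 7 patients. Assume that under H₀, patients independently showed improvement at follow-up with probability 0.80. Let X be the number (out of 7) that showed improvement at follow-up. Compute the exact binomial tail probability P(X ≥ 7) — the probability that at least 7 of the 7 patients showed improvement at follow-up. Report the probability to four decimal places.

X ~ Binomial(n=7, p=0.80).
P(X ≥ 7) = C(7,7)·0.80^7·0.20^0.
= 0.209715 = 0.2097.

P = 0.2097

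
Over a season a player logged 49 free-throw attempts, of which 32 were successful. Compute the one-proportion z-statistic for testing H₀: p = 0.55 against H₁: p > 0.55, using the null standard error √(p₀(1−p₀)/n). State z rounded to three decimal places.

With x = 32 successes in n = 49, p̂ = 0.65306.
Null standard error: √(0.55·0.45/49) = √0.005051020 = 0.071071.
z = (0.65306 − 0.55)/0.071071 = 0.10306/0.071071 = 1.450.

z = 1.450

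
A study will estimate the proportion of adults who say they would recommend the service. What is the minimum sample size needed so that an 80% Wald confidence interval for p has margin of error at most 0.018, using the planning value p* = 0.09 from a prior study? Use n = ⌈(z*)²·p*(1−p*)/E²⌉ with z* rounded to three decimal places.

z* = 1.282 at the 80% level.
p*(1−p*) = 0.09·0.91 = 0.0819.
(z*)²·p*(1−p*)/E² = 1.643524·0.0819/0.000324 = 415.446.
Rounding up, n = 416.

n = 416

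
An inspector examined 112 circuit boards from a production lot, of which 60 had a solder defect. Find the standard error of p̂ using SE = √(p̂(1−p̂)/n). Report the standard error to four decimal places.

p̂ = 60/112 = 0.53571.
p̂(1−p̂) = 0.248725.
SE = √(0.248725/112) = √0.002220759 = 0.0471.

SE = 0.0471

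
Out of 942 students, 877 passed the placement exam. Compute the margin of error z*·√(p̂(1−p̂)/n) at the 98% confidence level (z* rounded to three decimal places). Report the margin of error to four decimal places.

ME = 0.0192

p̂ = 877/942 = 0.93100.
SE(p̂) = √(0.93100·0.06900/942) = 0.008258.
For 98% confidence, z* = 2.326.
So ME = 0.0192.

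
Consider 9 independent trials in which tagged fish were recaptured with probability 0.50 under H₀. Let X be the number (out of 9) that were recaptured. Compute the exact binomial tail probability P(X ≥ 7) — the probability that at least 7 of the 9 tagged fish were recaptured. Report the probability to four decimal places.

X ~ Binomial(n=9, p=0.50).
P(X ≥ 7) = C(9,7)·0.50^7·0.50^2 + C(9,8)·0.50^8·0.50^1 + C(9,9)·0.50^9·0.50^0.
= 0.070312 + 0.017578 + 0.001953 = 0.0898.

P = 0.0898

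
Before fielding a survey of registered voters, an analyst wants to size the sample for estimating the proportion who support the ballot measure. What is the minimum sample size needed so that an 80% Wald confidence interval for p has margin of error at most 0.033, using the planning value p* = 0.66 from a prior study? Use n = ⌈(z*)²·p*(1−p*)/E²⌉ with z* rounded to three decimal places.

n = 339

The 80% critical value is z* = 1.282.
p*(1−p*) = 0.66·0.34 = 0.2244.
Required n before rounding: 1.643524 × 0.2244 / 0.033² = 338.666.
Rounding up, n = 339.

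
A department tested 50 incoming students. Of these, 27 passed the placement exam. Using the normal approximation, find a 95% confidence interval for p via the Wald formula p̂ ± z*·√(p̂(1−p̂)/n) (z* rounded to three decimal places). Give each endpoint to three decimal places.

p̂ = 27/50 = 0.54000.
SE(p̂) = √(0.54000·0.46000/50) = 0.070484.
For 95% confidence, z* = 1.960.
Margin of error: 1.960 × 0.070484 = 0.13815.
So the interval runs from 0.402 to 0.678.

(0.402, 0.678)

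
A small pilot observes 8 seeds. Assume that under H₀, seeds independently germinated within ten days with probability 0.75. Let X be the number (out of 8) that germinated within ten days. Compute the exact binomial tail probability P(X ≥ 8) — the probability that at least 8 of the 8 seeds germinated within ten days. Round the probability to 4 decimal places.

P = 0.1001

X ~ Binomial(n=8, p=0.75).
P(X ≥ 8) = C(8,8)·0.75^8·0.25^0.
= 0.100113 = 0.1001.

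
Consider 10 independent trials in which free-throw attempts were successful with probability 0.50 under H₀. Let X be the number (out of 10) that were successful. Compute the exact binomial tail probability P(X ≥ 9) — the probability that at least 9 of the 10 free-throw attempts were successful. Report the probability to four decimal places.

X ~ Binomial(n=10, p=0.50).
P(X ≥ 9) = C(10,9)·0.50^9·0.50^1 + C(10,10)·0.50^10·0.50^0.
= 0.009766 + 0.000977 = 0.0107.

P = 0.0107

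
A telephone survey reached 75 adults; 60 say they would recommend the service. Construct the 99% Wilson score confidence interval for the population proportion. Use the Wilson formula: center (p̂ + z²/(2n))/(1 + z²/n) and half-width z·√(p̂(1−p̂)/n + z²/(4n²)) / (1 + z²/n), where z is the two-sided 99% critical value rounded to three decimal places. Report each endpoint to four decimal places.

(0.6590, 0.8922)

p̂ = 60/75 = 0.80000; z = 2.576, so z² = 6.635776.
Denominator 1 + z²/n = 1 + 6.635776/75 = 1.088477.
Center = (0.80000 + 0.044239)/1.088477 = 0.77561.
Radicand: p̂(1−p̂)/n + z²/(4n²) = 0.002133333 + 0.000294923 = 0.002428256.
Half-width = 2.576·√0.002428256/1.088477 = 0.11662.
CI: 0.77561 ± 0.11662 = (0.6590, 0.8922).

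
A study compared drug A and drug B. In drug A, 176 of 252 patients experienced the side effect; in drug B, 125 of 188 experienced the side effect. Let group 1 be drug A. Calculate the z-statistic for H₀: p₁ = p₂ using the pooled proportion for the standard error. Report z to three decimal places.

Sample proportions: p̂₁ = 176/252 = 0.69841 and p̂₂ = 125/188 = 0.66489.
Pooled p̂ = (176+125)/(252+188) = 301/440 = 0.68409.
SE = √[p̂(1−p̂)(1/n₁+1/n₂)] = √[0.68409·0.31591·(1/252+1/188)] ≈ 0.044801.
z = (p̂₁ − p̂₂)/SE = (0.69841 − 0.66489)/0.044801 = 0.03352/0.044801 = 0.748.

z = 0.748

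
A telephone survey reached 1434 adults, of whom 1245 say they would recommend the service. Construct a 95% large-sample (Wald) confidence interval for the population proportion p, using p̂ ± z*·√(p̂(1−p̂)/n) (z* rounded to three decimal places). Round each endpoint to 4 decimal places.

The sample proportion is 1245/1434 = 0.86820.
SE(p̂) = √(0.86820·0.13180/1434) = 0.008933.
For 95% confidence, z* = 1.960.
Margin = 1.960·0.008933 = 0.01751.
CI: 0.86820 ± 0.01751 = (0.8507, 0.8857).

(0.8507, 0.8857)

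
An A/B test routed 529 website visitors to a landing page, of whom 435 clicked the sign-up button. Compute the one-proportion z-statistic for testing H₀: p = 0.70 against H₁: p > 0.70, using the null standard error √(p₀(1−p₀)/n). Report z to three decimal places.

z = 6.139

With x = 435 successes in n = 529, p̂ = 0.82231.
SE₀ = √(0.70·0.30/529) = 0.019924.
z = (0.82231 − 0.70)/0.019924 = 0.12231/0.019924 = 6.139.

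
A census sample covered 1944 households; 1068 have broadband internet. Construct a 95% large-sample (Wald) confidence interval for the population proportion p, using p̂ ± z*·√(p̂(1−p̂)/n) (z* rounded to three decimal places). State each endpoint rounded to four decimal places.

(0.5273, 0.5715)

Sample proportion p̂ = 1068/1944 = 0.54938.
SE(p̂) = √(0.54938·0.45062/1944) = 0.011285.
For 95% confidence, z* = 1.960.
Margin of error: 1.960 × 0.011285 = 0.02212.
CI: 0.54938 ± 0.02212 = (0.5273, 0.5715).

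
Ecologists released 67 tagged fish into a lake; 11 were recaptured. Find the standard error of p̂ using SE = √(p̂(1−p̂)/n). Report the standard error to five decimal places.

SE = 0.04526

p̂ = 11/67 = 0.16418.
p̂(1−p̂) = 0.16418·0.83582 = 0.137225.
SE = √(0.137225/67) = 0.04526.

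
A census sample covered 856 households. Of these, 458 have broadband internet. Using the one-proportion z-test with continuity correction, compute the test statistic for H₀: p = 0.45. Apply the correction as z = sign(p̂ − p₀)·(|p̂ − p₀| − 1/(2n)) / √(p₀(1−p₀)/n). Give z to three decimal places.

z = 4.967

Sample proportion p̂ = 458/856 = 0.53505. p̂ − p₀ = 0.085047.
1/(2n) = 0.000584.
Corrected numerator: |0.085047| − 0.000584 = 0.084463.
Null standard error: √(0.45·0.55/856) = √0.000289136 = 0.017004.
z = +0.084463/0.017004 = 4.967.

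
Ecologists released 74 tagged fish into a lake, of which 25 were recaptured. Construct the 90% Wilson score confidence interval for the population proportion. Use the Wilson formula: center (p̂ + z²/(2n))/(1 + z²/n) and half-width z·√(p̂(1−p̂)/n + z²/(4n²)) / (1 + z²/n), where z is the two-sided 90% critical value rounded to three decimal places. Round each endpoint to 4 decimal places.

p̂ = 25/74 = 0.33784; z = 1.645, so z² = 2.706025.
Denominator 1 + z²/n = 1 + 2.706025/74 = 1.036568.
Adjusted center: (0.33784 + z²/(2n))/1.036568 = 0.34356.
Radicand: p̂(1−p̂)/n + z²/(4n²) = 0.003023019 + 0.000123540 = 0.003146559.
Half-width = 1.645·√0.003146559/1.036568 = 0.08902.
CI: 0.34356 ± 0.08902 = (0.2545, 0.4326).

(0.2545, 0.4326)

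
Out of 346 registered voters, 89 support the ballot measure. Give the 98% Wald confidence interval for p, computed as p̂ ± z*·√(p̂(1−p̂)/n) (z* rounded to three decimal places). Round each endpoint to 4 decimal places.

Sample proportion p̂ = 89/346 = 0.25723.
SE(p̂) = √(0.25723·0.74277/346) = 0.023499.
z* = 2.326 at the 98% level.
Margin of error: 2.326 × 0.023499 = 0.05466.
Interval: 0.25723 ± 0.05466 → (0.2026, 0.3119).

(0.2026, 0.3119)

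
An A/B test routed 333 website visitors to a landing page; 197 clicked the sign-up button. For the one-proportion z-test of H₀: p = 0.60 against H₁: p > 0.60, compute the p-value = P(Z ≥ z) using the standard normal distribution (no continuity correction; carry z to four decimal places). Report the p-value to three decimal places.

Sample proportion p̂ = 197/333 = 0.59159.
Null standard error: √(0.60·0.40/333) = √0.000720721 = 0.026846.
z = (p̂ − p₀)/SE = (197/333 − 0.60)/0.026846 ≈ -0.3132.
p-value = P(Z ≥ z) with z = -0.3132 → 0.623.

p-value = 0.623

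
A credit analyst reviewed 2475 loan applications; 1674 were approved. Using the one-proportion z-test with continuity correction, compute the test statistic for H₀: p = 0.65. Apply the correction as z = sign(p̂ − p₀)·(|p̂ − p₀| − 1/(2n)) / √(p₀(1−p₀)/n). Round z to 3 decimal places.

z = 2.729

With x = 1674 successes in n = 2475, p̂ = 0.67636. p̂ − p₀ = 0.026364.
1/(2n) = 0.000202.
Corrected numerator: |0.026364| − 0.000202 = 0.026162.
Under H₀, SE = √(p₀(1−p₀)/n) = √(0.65·0.35/2475) = √0.000091919 = 0.009587.
z = (+)0.026162/0.009587 = 2.729.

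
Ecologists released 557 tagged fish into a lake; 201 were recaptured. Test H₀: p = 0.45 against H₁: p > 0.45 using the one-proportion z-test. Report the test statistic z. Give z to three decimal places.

p̂ = 201/557 = 0.36086.
Null standard error: √(0.45·0.55/557) = √0.000444345 = 0.021079.
z = (0.36086 − 0.45)/0.021079 = -0.08914/0.021079 = -4.229.

z = -4.229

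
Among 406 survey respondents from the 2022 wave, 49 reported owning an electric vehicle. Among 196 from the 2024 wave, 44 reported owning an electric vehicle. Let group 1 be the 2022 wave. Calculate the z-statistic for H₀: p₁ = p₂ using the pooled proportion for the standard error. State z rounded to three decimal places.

z = -3.302

Sample proportions: p̂₁ = 49/406 = 0.12069 and p̂₂ = 44/196 = 0.22449.
Pooled p̂ = (49+44)/(406+196) = 93/602 = 0.15449.
Pooled SE = √[0.1306194·0.00756510] ≈ 0.031435.
z = (p̂₁ − p̂₂)/SE = (0.12069 − 0.22449)/0.031435 = -0.10380/0.031435 = -3.302.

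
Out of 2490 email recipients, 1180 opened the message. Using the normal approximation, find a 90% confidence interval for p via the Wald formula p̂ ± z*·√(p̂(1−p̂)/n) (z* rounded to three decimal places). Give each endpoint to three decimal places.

(0.457, 0.490)

The sample proportion is 1180/2490 = 0.47390.
SE = √(p̂(1−p̂)/n) = √(0.249319/2490) = 0.010006.
The 90% critical value is z* = 1.645.
Margin of error: 1.645 × 0.010006 = 0.01646.
So the interval runs from 0.457 to 0.490.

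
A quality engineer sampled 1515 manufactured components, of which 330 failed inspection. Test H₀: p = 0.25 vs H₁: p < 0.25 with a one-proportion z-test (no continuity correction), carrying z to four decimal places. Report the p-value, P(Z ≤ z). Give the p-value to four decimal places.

p-value = 0.0019

p̂ = 330/1515 = 0.21782.
Null standard error: √(0.25·0.75/1515) = √0.000123762 = 0.011125.
z = (p̂ − p₀)/SE = (330/1515 − 0.25)/0.011125 ≈ -2.8925.
From the standard normal, P(Z ≤ z) = 0.0019.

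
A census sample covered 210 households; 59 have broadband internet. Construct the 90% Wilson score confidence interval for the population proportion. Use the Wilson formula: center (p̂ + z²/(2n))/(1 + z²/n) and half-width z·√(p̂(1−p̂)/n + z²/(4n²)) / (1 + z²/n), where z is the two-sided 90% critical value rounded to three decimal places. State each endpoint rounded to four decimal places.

(0.2330, 0.3345)

p̂ = 59/210 = 0.28095; z = 1.645, so z² = 2.706025.
Denominator 1 + z²/n = 1 + 2.706025/210 = 1.012886.
Center = (0.28095 + 0.006443)/1.012886 = 0.28374.
Radicand: p̂(1−p̂)/n + z²/(4n²) = 0.000961991 + 0.000015340 = 0.000977331.
Half-width = 1.645·√0.000977331/1.012886 = 0.05077.
CI: 0.28374 ± 0.05077 = (0.2330, 0.3345).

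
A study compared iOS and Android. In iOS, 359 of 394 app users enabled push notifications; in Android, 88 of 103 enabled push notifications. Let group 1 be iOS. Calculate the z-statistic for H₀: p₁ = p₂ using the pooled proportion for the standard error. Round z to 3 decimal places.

p̂₁ = 359/394 = 0.91117, p̂₂ = 88/103 = 0.85437.
Pooled p̂ = (359+88)/(394+103) = 447/497 = 0.89940.
SE = √[p̂(1−p̂)(1/n₁+1/n₂)] = √[0.89940·0.10060·(1/394+1/103)] ≈ 0.033288.
z = (p̂₁ − p̂₂)/SE = (0.91117 − 0.85437)/0.033288 = 0.05680/0.033288 = 1.706.

z = 1.706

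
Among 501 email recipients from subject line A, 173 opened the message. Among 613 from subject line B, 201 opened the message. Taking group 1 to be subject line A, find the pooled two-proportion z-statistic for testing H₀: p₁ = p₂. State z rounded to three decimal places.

z = 0.612

p̂₁ = 173/501 = 0.34531, p̂₂ = 201/613 = 0.32790.
Pooling: p̂ = 374/1114 = 0.33573.
Pooled SE = √[0.2230144·0.00362733] ≈ 0.028442.
z = 0.01741/0.028442 = 0.612.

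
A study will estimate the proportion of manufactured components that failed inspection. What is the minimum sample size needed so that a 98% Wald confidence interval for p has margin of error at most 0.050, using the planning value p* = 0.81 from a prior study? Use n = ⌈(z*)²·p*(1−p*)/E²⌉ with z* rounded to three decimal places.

The 98% critical value is z* = 2.326.
p*(1−p*) = 0.81·0.19 = 0.1539.
Required n before rounding: 5.410276 × 0.1539 / 0.050² = 333.057.
Rounding up, n = 334.

n = 334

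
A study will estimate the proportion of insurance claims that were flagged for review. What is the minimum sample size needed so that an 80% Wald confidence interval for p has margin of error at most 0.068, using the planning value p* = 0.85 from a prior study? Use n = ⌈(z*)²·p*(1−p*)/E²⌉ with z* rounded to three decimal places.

The 80% critical value is z* = 1.282.
p*(1−p*) = 0.1275.
(z*)²·p*(1−p*)/E² = 1.643524·0.1275/0.004624 = 45.318.
Rounding up, n = 46.

n = 46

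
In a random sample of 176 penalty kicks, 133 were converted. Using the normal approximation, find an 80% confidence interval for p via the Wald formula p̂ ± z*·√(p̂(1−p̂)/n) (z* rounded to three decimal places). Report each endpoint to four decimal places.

The sample proportion is 133/176 = 0.75568.
Standard error of p̂: √(0.184627/176) = √0.001049016 = 0.032389.
z* = 1.282 at the 80% level.
Margin of error: 1.282 × 0.032389 = 0.04152.
So the interval runs from 0.7142 to 0.7972.

(0.7142, 0.7972)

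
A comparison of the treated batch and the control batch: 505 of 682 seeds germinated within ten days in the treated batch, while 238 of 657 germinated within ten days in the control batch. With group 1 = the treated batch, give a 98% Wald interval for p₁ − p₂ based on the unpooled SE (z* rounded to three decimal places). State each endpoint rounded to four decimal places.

(0.3197, 0.4368)

p̂₁ = 0.74047, p̂₂ = 0.36225, so the observed difference is 0.37822.
SE = √(0.000281781 + 0.000351637) = √0.000633418 = 0.025168.
z* = 2.326 at the 98% level. Margin of error = 0.05854.
CI: 0.37822 ± 0.05854 = (0.3197, 0.4368).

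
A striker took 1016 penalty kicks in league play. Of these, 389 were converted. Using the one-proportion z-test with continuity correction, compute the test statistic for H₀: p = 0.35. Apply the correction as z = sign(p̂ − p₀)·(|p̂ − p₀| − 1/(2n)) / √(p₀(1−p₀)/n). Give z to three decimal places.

z = 2.164

The sample proportion is 389/1016 = 0.38287. p̂ − p₀ = 0.032874.
1/(2n) = 0.000492.
Corrected numerator: |0.032874| − 0.000492 = 0.032382.
SE₀ = √(0.35·0.65/1016) = 0.014964.
z = +0.032382/0.014964 = 2.164.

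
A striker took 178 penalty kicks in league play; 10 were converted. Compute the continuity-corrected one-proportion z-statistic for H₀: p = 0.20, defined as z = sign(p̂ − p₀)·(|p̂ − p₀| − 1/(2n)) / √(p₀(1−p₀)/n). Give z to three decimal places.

The sample proportion is 10/178 = 0.05618. p̂ − p₀ = -0.143820.
1/(2n) = 0.002809.
Corrected numerator: |-0.143820| − 0.002809 = 0.141011.
Under H₀, SE = √(p₀(1−p₀)/n) = √(0.20·0.80/178) = √0.000898876 = 0.029981.
z = (−)0.141011/0.029981 = -4.703.

z = -4.703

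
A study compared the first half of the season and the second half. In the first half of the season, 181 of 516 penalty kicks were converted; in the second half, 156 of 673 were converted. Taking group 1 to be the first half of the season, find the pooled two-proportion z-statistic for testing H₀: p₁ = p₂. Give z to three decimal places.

z = 4.512

p̂₁ = 181/516 = 0.35078, p̂₂ = 156/673 = 0.23180.
Pooling: p̂ = 337/1189 = 0.28343.
Pooled SE = √[0.2030981·0.00342387] ≈ 0.026370.
z = 0.11898/0.026370 = 4.512.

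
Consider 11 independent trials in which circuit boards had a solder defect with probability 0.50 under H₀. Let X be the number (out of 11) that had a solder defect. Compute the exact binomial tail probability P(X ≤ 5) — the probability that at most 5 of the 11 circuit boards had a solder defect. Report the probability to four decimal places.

P = 0.5000

X ~ Binomial(n=11, p=0.50).
P(X ≤ 5) = Σ_{j=0}^{5} C(11,j)·0.50^j·0.50^{11−j}.
= 0.000488 + 0.005371 + 0.026855 + 0.080566 + 0.161133 + 0.225586 = 0.5000.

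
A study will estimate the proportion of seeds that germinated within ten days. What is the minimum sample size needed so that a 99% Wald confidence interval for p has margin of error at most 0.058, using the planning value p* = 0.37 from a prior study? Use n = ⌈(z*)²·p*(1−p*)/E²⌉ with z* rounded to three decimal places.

z* = 2.576 at the 99% level.
p*(1−p*) = 0.2331.
Required n before rounding: 6.635776 × 0.2331 / 0.058² = 459.810.
⌈459.810⌉ = 460.

n = 460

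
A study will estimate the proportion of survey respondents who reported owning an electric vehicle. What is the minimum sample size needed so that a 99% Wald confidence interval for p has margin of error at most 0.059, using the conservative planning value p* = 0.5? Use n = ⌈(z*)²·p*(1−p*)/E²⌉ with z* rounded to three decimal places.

z* = 2.576 at the 99% level.
p*(1−p*) = 0.2500.
Required n before rounding: 6.635776 × 0.2500 / 0.059² = 476.571.
⌈476.571⌉ = 477.

n = 477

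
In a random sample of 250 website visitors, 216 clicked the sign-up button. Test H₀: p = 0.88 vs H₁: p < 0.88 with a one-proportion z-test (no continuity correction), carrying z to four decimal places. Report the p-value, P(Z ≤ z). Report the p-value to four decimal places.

With x = 216 successes in n = 250, p̂ = 0.86400.
Under H₀, SE = √(p₀(1−p₀)/n) = √(0.88·0.12/250) = √0.000422400 = 0.020552.
Test statistic (full precision, shown to 4 dp): z = (216/250 − 0.88)/SE₀ ≈ -0.7785.
p-value = P(Z ≤ z) with z = -0.7785 → 0.2181.

p-value = 0.2181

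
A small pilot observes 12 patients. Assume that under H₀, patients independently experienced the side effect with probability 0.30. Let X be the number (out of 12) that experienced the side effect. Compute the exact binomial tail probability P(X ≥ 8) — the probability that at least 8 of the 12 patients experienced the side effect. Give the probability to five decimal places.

X is binomial with n = 12 and p = 0.30.
P(X ≥ 8) = Σ_{j=8}^{12} C(12,j)·0.30^j·0.70^{12−j}.
= 0.007798 + 0.001485 + 0.000191 + 0.000015 + 0.000001 = 0.00949.

P = 0.00949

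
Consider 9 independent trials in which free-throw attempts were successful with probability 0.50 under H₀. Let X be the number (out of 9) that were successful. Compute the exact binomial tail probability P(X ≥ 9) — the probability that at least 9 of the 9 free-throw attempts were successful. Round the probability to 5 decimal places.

X is binomial with n = 9 and p = 0.50.
P(X ≥ 9) = C(9,9)·0.50^9·0.50^0.
= 0.001953 = 0.00195.

P = 0.00195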